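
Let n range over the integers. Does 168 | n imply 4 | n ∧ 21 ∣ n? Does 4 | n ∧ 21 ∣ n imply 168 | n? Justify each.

Only the forward implication holds.

[⇐] This fails: take n = 84. Both 4 ∣ 84 and 21 ∣ 84, yet 84 is not a multiple of 168 (since 84 = 0·168 + 84), so 168 ∤ 84.

[⇒] If 168 ∣ n, write n = 168q. Since 168 = 42·4, n = 4·(42q), so 4 ∣ n; and since 168 = 8·21, n = 21·(8q), so 21 ∣ n.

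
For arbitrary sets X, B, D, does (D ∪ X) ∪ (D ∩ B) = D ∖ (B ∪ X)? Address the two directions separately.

(⊇) Let x ∈ D ∖ (B ∪ X). Then x ∈ D and x ∉ X, B, from which x ∈ (D ∪ X) ∪ (D ∩ B).

(⊆) This inclusion fails. Take X = {1}, B = ∅, D = ∅; then 1 ∈ (D ∪ X) ∪ (D ∩ B) but 1 ∉ D ∖ (B ∪ X).

The sets are not equal: only the reverse inclusion holds.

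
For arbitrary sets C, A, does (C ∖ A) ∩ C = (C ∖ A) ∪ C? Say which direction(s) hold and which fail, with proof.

The sets are not equal: only the forward inclusion holds.

(⟹) Let x ∈ (C ∖ A) ∩ C. Then x ∈ C and x ∉ A, from which x ∈ (C ∖ A) ∪ C.

(⟸) This inclusion fails. Take C = {1}, A = {1}; then 1 ∈ (C ∖ A) ∪ C but 1 ∉ (C ∖ A) ∩ C.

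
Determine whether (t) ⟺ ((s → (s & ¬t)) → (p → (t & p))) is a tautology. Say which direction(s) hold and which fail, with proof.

The forward direction holds; the converse fails.

[⇒] Assume the antecedent. If t is true, (s → (s & ¬t)) → (p → (t & p)) reduces to true regardless of the other variables. If t is false, the antecedent cannot hold. Either way (s → (s & ¬t)) → (p → (t & p)) holds.

[⇐] This fails. Under t = F, p = F, s = F, the left side is false but the right side is true.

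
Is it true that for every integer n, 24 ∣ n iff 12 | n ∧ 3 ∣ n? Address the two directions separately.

Only the forward direction holds.

(→) If 24 ∣ n, write n = 24q. Since 24 = 2·12, n = 12·(2q), so 12 ∣ n; and since 24 = 8·3, n = 3·(8q), so 3 ∣ n.

(←) This fails: take n = 12. Both 12 ∣ 12 and 3 ∣ 12, yet 12 is not a multiple of 24 (since 12 = 0·24 + 12), so 24 ∤ 12.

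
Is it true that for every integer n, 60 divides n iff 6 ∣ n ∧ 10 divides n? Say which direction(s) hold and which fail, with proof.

(⇐) This fails: take n = 30. Both 6 ∣ 30 and 10 ∣ 30, yet 30 is not a multiple of 60 (since 30 = 0·60 + 30), so 60 ∤ 30.

(⇒) If 60 ∣ n, write n = 60q. Since 60 = 10·6, n = 6·(10q), so 6 ∣ n; and since 60 = 6·10, n = 10·(6q), so 10 ∣ n.

Only the forward direction holds.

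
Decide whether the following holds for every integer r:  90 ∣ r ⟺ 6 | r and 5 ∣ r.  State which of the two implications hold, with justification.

Only the forward implication holds.

[⇒] If 90 ∣ r, write r = 90q. Since 90 = 15·6, r = 6·(15q), so 6 ∣ r; and since 90 = 18·5, r = 5·(18q), so 5 ∣ r.

[⇐] This fails: take r = 30. Both 6 ∣ 30 and 5 ∣ 30, yet 30 is not a multiple of 90 (since 30 = 0·90 + 30), so 90 ∤ 30.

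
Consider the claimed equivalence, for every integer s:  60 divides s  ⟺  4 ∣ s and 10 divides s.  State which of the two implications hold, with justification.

Forward direction. If 60 ∣ s, write s = 60q. Since 60 = 15·4, s = 4·(15q), so 4 ∣ s; and since 60 = 6·10, s = 10·(6q), so 10 ∣ s.

Converse. This fails: take s = 20. Both 4 ∣ 20 and 10 ∣ 20, yet 20 is not a multiple of 60 (since 20 = 0·60 + 20), so 60 ∤ 20.

Only the forward implication holds.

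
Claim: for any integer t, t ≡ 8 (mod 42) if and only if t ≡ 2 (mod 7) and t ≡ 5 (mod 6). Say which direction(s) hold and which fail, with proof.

Both directions fail.

Forward direction. This fails: t = 8 gives 8 ≡ 8 (mod 42) but 8 ≡ 1 (mod 7), so the conjunction on the right does not hold.

Converse. This fails: t = 23 satisfies both congruences on the right (23 ≡ 2 mod 7 and 23 ≡ 5 mod 6) yet 23 ≡ 23 (mod 42), not 8.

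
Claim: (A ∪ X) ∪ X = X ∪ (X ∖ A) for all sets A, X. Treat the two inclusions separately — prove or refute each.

Only the reverse inclusion holds.

Forward inclusion. This inclusion fails. Take A = {1}, X = ∅; then 1 ∈ (A ∪ X) ∪ X but 1 ∉ X ∪ (X ∖ A).

Reverse inclusion. Let x ∈ X ∪ (X ∖ A). Then either x ∈ X and x ∉ A; or x ∈ A ∩ X. In each case x ∈ (A ∪ X) ∪ X, so X ∪ (X ∖ A) ⊆ (A ∪ X) ∪ X.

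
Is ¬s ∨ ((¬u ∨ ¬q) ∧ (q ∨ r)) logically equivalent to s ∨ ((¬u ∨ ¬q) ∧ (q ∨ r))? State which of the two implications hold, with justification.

(⇒) fails and (⇐) fails.

[⇒] This fails. Under q = F, u = F, r = F, s = F, the left side is true but the right side is false.

[⇐] This fails. Under q = F, u = F, r = F, s = T, the left side is false but the right side is true.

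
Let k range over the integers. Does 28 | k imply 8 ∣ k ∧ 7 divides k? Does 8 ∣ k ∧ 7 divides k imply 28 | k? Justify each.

The forward direction fails; the converse holds.

[⇒] This fails: take k = 28. Certainly 28 ∣ 28, but 8 ∤ 28.

[⇐] Suppose 8 ∣ k and 7 ∣ k. Any common multiple of 8 and 7 is a multiple of their lcm; here gcd(8, 7) = 1, so lcm(8, 7) = 8·7 = 56, so 56 ∣ k. Since 28 ∣ 56, it follows that 28 ∣ k.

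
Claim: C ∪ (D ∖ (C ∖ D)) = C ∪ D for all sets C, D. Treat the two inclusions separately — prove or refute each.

Both inclusions hold.

Reverse inclusion. Let x ∈ C ∪ D. Then either x ∈ C and x ∉ D; or x ∈ D and x ∉ C; or x ∈ C ∩ D. In each case x ∈ C ∪ (D ∖ (C ∖ D)), so C ∪ D ⊆ C ∪ (D ∖ (C ∖ D)).

Forward inclusion. Let x ∈ C ∪ (D ∖ (C ∖ D)). Then either x ∈ C and x ∉ D; or x ∈ D and x ∉ C; or x ∈ C ∩ D. In each case x ∈ C ∪ D, so C ∪ (D ∖ (C ∖ D)) ⊆ C ∪ D.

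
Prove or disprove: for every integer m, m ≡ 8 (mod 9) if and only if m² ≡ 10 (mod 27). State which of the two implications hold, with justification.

(⟹) This fails: take m = 17. Then 17 ≡ 8 (mod 9), but 17² = 289 ≡ 19 (mod 27), not 10.

(⟸) This fails: take m = 19. Then 19² = 361 ≡ 10 (mod 27), yet 19 ≡ 1 (mod 9), not 8.

Neither direction holds.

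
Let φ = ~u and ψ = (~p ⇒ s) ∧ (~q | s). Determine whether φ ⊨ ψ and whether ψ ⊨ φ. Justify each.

Both directions fail.

[⇒] This fails. Under s = F, q = F, p = F, u = F, the left side is true but the right side is false.

[⇐] This fails. Under s = T, q = F, p = F, u = T, the left side is false but the right side is true.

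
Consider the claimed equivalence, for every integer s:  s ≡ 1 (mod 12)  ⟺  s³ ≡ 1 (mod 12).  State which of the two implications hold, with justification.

The biconditional holds.

(←) Suppose s³ ≡ 1 (mod 12). The only residue r in {0, …, 11} with r³ ≡ 1 (mod 12) is r = 1, so s ≡ 1 (mod 12).

(→) Suppose s ≡ 1 (mod 12). Write s = 12j + 1. Then (12j + 1)³ = 1728j³ + 432j² + 36j + 1 = 12(144j³ + 36j² + 3j) + 1, so s³ ≡ 1 (mod 12).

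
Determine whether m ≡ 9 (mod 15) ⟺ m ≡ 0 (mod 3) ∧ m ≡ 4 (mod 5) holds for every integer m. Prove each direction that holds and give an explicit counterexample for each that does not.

(⇒) Suppose m ≡ 9 (mod 15); write m = 15j + 9. Since 3 ∣ 15, reducing mod 3 gives m ≡ 9 ≡ 0 (mod 3); since 5 ∣ 15, reducing mod 5 gives m ≡ 9 ≡ 4 (mod 5).

(⇐) Conversely, if m ≡ 0 (mod 3) and m ≡ 4 (mod 5), then by the Chinese remainder theorem m ≡ 9 (mod 15). This is exactly m ≡ 9 (mod 15).

Both implications hold.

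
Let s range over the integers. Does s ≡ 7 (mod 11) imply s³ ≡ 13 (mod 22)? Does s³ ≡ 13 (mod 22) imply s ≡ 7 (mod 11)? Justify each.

Only the converse holds.

[⇒] This fails: take s = 18. Then 18 ≡ 7 (mod 11), but 18³ = 5832 ≡ 2 (mod 22), not 13.

[⇐] Conversely, the residues r modulo 22 with r³ ≡ 13 (mod 22) are exactly {7}, and each is ≡ 7 (mod 11).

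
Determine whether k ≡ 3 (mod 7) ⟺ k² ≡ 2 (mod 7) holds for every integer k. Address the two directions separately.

[⇒] Suppose k ≡ 3 (mod 7). Write k = 7j + 3. Then (7j + 3)² = 49j² + 42j + 9 = 7(7j² + 6j + 1) + 2, so k² ≡ 2 (mod 7).

[⇐] This fails: take k = 4. Then 4² = 16 ≡ 2 (mod 7), yet 4 ≡ 4 (mod 7), not 3.

The forward direction holds; the converse fails.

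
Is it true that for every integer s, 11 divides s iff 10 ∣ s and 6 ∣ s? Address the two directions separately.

Forward direction. This fails: take s = 11. Certainly 11 ∣ 11, but 10 ∤ 11.

Converse. This fails: take s = 30. Both 10 ∣ 30 and 6 ∣ 30, yet 30 is not a multiple of 11 (since 30 = 2·11 + 8), so 11 ∤ 30.

Neither implication holds.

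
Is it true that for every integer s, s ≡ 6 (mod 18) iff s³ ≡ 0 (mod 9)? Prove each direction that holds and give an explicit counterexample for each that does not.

Only the forward implication holds.

(⟹) Suppose s ≡ 6 (mod 18). Then s³ ≡ 6³ = 216 (mod 18), and since 9 ∣ 18, also s³ ≡ 0 (mod 9).

(⟸) This fails: take s = 0. Then 0³ = 0 ≡ 0 (mod 9), yet 0 ≡ 0 (mod 18), not 6.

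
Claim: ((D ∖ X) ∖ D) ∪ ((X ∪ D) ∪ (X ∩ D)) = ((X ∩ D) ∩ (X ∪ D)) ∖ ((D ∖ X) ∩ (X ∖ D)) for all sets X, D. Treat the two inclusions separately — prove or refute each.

Forward inclusion. This inclusion fails. Take X = {1}, D = ∅; then 1 ∈ ((D ∖ X) ∖ D) ∪ ((X ∪ D) ∪ (X ∩ D)) but 1 ∉ ((X ∩ D) ∩ (X ∪ D)) ∖ ((D ∖ X) ∩ (X ∖ D)).

Reverse inclusion. Let x ∈ ((X ∩ D) ∩ (X ∪ D)) ∖ ((D ∖ X) ∩ (X ∖ D)). Then x ∈ X ∩ D, from which x ∈ ((D ∖ X) ∖ D) ∪ ((X ∪ D) ∪ (X ∩ D)).

(⊆) fails; (⊇) holds.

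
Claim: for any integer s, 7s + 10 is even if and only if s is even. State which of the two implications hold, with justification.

The biconditional holds.

(⇒) Suppose 7s + 10 is even. Since 7 is odd, 7s and s have the same parity, so 7s + 10 ≡ s + 10 (mod 2). As 10 is even, 7s + 10 is even exactly when s is even. Thus s is even.

(⇐) Conversely, suppose s is even; write s = 2j. Then 7s + 10 = 7·(2j) + 10 = 2·7j + 10, which is even.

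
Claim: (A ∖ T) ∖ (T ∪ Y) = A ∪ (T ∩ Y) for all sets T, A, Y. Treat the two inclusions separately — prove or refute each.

(⟹) Let x ∈ (A ∖ T) ∖ (T ∪ Y). Then x ∈ A and x ∉ T, Y, from which x ∈ A ∪ (T ∩ Y).

(⟸) This inclusion fails. Take T = {1}, A = {1}, Y = ∅; then 1 ∈ A ∪ (T ∩ Y) but 1 ∉ (A ∖ T) ∖ (T ∪ Y).

The sets are not equal: only the forward inclusion holds.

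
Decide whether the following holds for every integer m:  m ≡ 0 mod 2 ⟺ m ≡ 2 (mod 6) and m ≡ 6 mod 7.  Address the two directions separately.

(→) This fails: m = 0 gives 0 ≡ 0 (mod 2) but 0 ≡ 0 (mod 6), so the conjunction on the right does not hold.

(←) Conversely, if m ≡ 2 (mod 6) and m ≡ 6 (mod 7), then by the Chinese remainder theorem m ≡ 20 (mod 42). Since 20 ≡ 0 (mod 2) and 2 ∣ 42, we get m ≡ 0 (mod 2).

Not equivalent: only (⇐) holds.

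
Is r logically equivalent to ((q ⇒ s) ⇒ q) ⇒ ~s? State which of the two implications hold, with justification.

Neither direction holds.

(→) This fails. Under s = T, q = T, r = T, the left side is true but the right side is false.

(←) This fails. Under s = F, q = F, r = F, the left side is false but the right side is true.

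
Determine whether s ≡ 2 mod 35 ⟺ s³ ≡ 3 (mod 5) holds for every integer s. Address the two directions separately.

(⟹) Suppose s ≡ 2 (mod 35). Then s³ ≡ 2³ = 8 (mod 35), and since 5 ∣ 35, also s³ ≡ 3 (mod 5).

(⟸) This fails: take s = 7. Then 7³ = 343 ≡ 3 (mod 5), yet 7 ≡ 7 (mod 35), not 2.

(⇒) holds; (⇐) fails.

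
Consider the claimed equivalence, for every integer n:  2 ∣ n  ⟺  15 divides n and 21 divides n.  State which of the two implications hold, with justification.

(⟹) This fails: take n = 2. Certainly 2 ∣ 2, but 15 ∤ 2.

(⟸) This fails: take n = 105. Both 15 ∣ 105 and 21 ∣ 105, yet 105 is not a multiple of 2 (since 105 = 52·2 + 1), so 2 ∤ 105.

Neither direction holds.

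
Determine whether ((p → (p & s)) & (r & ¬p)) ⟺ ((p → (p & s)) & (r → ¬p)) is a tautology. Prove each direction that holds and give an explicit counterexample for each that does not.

(→) Assume the antecedent. If r is true, the antecedent forces (r = T, s = F, p = F) or (r = T, s = T, p = F), and (p → (p & s)) & (r → ¬p) holds there. If r is false, the antecedent cannot hold. Either way (p → (p & s)) & (r → ¬p) holds.

(←) This fails. Under r = F, s = F, p = F, the left side is false but the right side is true.

Not equivalent: only (⇒) holds.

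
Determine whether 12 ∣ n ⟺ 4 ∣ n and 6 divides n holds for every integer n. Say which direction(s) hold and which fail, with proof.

(→) If 12 ∣ n, write n = 12q. Since 12 = 3·4, n = 4·(3q), so 4 ∣ n; and since 12 = 2·6, n = 6·(2q), so 6 ∣ n.

(←) Suppose 4 ∣ n and 6 ∣ n. Any common multiple of 4 and 6 is a multiple of their lcm; here lcm(4, 6) = 4·6/gcd(4, 6) = 24/2 = 12, so 12 ∣ n.

Equivalent; both directions hold.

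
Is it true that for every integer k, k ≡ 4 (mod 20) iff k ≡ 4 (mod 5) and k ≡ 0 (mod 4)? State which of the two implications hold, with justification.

(←) If k ≡ 4 (mod 5) and k ≡ 0 (mod 4), then by the Chinese remainder theorem k ≡ 4 (mod 20). This is exactly k ≡ 4 (mod 20).

(→) Suppose k ≡ 4 (mod 20); write k = 20j + 4. Since 5 ∣ 20, reducing mod 5 gives k ≡ 4 (mod 5); since 4 ∣ 20, reducing mod 4 gives k ≡ 4 ≡ 0 (mod 4).

Both implications hold.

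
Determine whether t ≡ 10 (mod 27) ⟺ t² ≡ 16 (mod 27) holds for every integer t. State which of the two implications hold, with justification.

[⇒] This fails: take t = 10. Then 10 ≡ 10 (mod 27), but 10² = 100 ≡ 19 (mod 27), not 16.

[⇐] This fails: take t = 4. Then 4² = 16 ≡ 16 (mod 27), yet 4 ≡ 4 (mod 27), not 10.

Both directions fail.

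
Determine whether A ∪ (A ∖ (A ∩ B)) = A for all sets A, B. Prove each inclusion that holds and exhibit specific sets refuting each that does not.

(⊆) Let x ∈ A ∪ (A ∖ (A ∩ B)). Then either x ∈ A and x ∉ B; or x ∈ A ∩ B. In each case x ∈ A, so A ∪ (A ∖ (A ∩ B)) ⊆ A.

(⊇) Let x ∈ A. Then either x ∈ A and x ∉ B; or x ∈ A ∩ B. In each case x ∈ A ∪ (A ∖ (A ∩ B)), so A ⊆ A ∪ (A ∖ (A ∩ B)).

Both inclusions hold; the sets are equal.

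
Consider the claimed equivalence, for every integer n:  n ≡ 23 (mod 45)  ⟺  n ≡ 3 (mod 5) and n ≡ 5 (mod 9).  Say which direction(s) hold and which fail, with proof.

Forward direction. Suppose n ≡ 23 (mod 45); write n = 45j + 23. Since 5 ∣ 45, reducing mod 5 gives n ≡ 23 ≡ 3 (mod 5); since 9 ∣ 45, reducing mod 9 gives n ≡ 23 ≡ 5 (mod 9).

Converse. If n ≡ 3 (mod 5) and n ≡ 5 (mod 9), then by the Chinese remainder theorem n ≡ 23 (mod 45). This is exactly n ≡ 23 (mod 45).

Both directions hold; the statement is true.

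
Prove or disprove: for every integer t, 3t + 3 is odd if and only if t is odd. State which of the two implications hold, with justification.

Neither direction holds.

[⇒] This fails: t = 0 gives 3t + 3 = 3, which is odd, but 0 is even, not odd.

[⇐] This also fails: t = 7 is odd, but 3t + 3 = 24 is even, not odd.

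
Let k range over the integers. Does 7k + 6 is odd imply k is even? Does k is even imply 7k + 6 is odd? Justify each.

Neither direction holds.

(→) This fails: k = 7 gives 7k + 6 = 55, which is odd, but 7 is odd, not even.

(←) This also fails: k = 0 is even, but 7k + 6 = 6 is even, not odd.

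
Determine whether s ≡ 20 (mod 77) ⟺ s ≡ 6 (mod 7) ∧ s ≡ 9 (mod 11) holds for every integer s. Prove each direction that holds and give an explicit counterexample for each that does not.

(⇐) If s ≡ 6 (mod 7) and s ≡ 9 (mod 11), then by the Chinese remainder theorem s ≡ 20 (mod 77). This is exactly s ≡ 20 (mod 77).

(⇒) Suppose s ≡ 20 (mod 77); write s = 77j + 20. Since 7 ∣ 77, reducing mod 7 gives s ≡ 20 ≡ 6 (mod 7); since 11 ∣ 77, reducing mod 11 gives s ≡ 20 ≡ 9 (mod 11).

The biconditional holds.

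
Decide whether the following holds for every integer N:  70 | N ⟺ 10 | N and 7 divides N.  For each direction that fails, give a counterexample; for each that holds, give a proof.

(⟹) If 70 ∣ N, write N = 70q. Since 70 = 7·10, N = 10·(7q), so 10 ∣ N; and since 70 = 10·7, N = 7·(10q), so 7 ∣ N.

(⟸) Suppose 10 ∣ N and 7 ∣ N. Any common multiple of 10 and 7 is a multiple of their lcm; here gcd(10, 7) = 1, so lcm(10, 7) = 10·7 = 70, so 70 ∣ N.

Both directions hold.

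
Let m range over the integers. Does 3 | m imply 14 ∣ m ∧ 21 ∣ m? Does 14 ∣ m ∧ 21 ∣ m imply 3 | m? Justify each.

Forward direction. This fails: take m = 3. Certainly 3 ∣ 3, but 14 ∤ 3.

Converse. Suppose 14 ∣ m and 21 ∣ m. Any common multiple of 14 and 21 is a multiple of their lcm; here lcm(14, 21) = 14·21/gcd(14, 21) = 294/7 = 42, so 42 ∣ m. Since 3 ∣ 42, it follows that 3 ∣ m.

Only the converse holds.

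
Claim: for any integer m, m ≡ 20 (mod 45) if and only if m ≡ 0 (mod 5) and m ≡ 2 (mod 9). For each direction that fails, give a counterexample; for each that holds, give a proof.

(←) If m ≡ 0 (mod 5) and m ≡ 2 (mod 9), then by the Chinese remainder theorem m ≡ 20 (mod 45). This is exactly m ≡ 20 (mod 45).

(→) Suppose m ≡ 20 (mod 45); write m = 45j + 20. Since 5 ∣ 45, reducing mod 5 gives m ≡ 20 ≡ 0 (mod 5); since 9 ∣ 45, reducing mod 9 gives m ≡ 20 ≡ 2 (mod 9).

Equivalent; both directions hold.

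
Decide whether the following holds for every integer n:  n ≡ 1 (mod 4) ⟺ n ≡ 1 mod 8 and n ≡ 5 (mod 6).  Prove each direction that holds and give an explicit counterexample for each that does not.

Only the converse holds.

Forward direction. This fails: n = 1 gives 1 ≡ 1 (mod 4) but 1 ≡ 1 (mod 6), so the conjunction on the right does not hold.

Converse. If n ≡ 1 (mod 8) and n ≡ 5 (mod 6), then by the Chinese remainder theorem n ≡ 17 (mod 24). Since 17 ≡ 1 (mod 4) and 4 ∣ 24, we get n ≡ 1 (mod 4).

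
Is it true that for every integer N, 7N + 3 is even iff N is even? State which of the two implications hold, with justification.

Forward direction. This fails: N = 3 gives 7N + 3 = 24, which is even, but 3 is odd, not even.

Converse. This also fails: N = 6 is even, but 7N + 3 = 45 is odd, not even.

Neither implication holds.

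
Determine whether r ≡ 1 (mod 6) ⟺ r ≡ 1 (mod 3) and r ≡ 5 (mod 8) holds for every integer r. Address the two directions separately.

(→) This fails: r = 1 gives 1 ≡ 1 (mod 6) but 1 ≡ 1 (mod 8), so the conjunction on the right does not hold.

(←) Conversely, if r ≡ 1 (mod 3) and r ≡ 5 (mod 8), then by the Chinese remainder theorem r ≡ 13 (mod 24). Since 13 ≡ 1 (mod 6) and 6 ∣ 24, we get r ≡ 1 (mod 6).

The forward direction fails; the converse holds.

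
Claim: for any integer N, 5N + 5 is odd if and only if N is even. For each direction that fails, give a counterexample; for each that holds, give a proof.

(→) Suppose 5N + 5 is odd. Since 5 is odd, 5N and N have the same parity, so 5N + 5 ≡ N + 5 (mod 2). As 5 is odd, 5N + 5 is odd exactly when N is even. Thus N is even.

(←) Conversely, suppose N is even; write N = 2j. Then 5N + 5 = 5·(2j) + 5 = 2·5j + 5, which is odd.

Both implications hold.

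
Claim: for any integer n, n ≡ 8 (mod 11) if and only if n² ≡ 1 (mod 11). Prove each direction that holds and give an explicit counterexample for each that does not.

Forward direction. This fails: take n = 8. Then 8 ≡ 8 (mod 11), but 8² = 64 ≡ 9 (mod 11), not 1.

Converse. This fails: take n = 1. Then 1² = 1 ≡ 1 (mod 11), yet 1 ≡ 1 (mod 11), not 8.

Both directions fail.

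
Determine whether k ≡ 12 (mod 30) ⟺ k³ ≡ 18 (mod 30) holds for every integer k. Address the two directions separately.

Equivalent; both directions hold.

(⟹) Suppose k ≡ 12 (mod 30). Write k = 30j + 12. Then (30j + 12)³ = 27000j³ + 32400j² + 12960j + 1728 = 30(900j³ + 1080j² + 432j + 57) + 18, so k³ ≡ 18 (mod 30).

(⟸) Conversely, suppose k³ ≡ 18 (mod 30). The only residue r in {0, …, 29} with r³ ≡ 18 (mod 30) is r = 12, so k ≡ 12 (mod 30).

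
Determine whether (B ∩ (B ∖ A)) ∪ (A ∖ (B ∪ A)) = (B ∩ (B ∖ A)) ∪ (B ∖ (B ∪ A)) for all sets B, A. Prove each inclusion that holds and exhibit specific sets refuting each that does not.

Forward inclusion. Let x ∈ (B ∩ (B ∖ A)) ∪ (A ∖ (B ∪ A)). Then x ∈ B and x ∉ A, from which x ∈ (B ∩ (B ∖ A)) ∪ (B ∖ (B ∪ A)).

Reverse inclusion. Let x ∈ (B ∩ (B ∖ A)) ∪ (B ∖ (B ∪ A)). Then x ∈ B and x ∉ A, from which x ∈ (B ∩ (B ∖ A)) ∪ (A ∖ (B ∪ A)).

Both inclusions hold; the sets are equal.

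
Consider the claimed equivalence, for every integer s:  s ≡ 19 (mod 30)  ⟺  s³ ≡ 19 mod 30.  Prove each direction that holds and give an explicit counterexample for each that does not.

Converse. Suppose s³ ≡ 19 (mod 30). The only residue r in {0, …, 29} with r³ ≡ 19 (mod 30) is r = 19, so s ≡ 19 (mod 30).

Forward direction. Suppose s ≡ 19 (mod 30). Write s = 30j + 19. Then (30j + 19)³ = 27000j³ + 51300j² + 32490j + 6859 = 30(900j³ + 1710j² + 1083j + 228) + 19, so s³ ≡ 19 (mod 30).

The biconditional holds.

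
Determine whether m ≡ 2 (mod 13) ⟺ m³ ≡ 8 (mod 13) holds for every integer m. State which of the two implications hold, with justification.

Only the forward implication holds.

[⇐] This fails: take m = 5. Then 5³ = 125 ≡ 8 (mod 13), yet 5 ≡ 5 (mod 13), not 2.

[⇒] Suppose m ≡ 2 (mod 13). Write m = 13j + 2. Then (13j + 2)³ = 2197j³ + 1014j² + 156j + 8 = 13(169j³ + 78j² + 12j) + 8, so m³ ≡ 8 (mod 13).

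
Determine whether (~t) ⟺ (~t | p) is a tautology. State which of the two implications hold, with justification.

Not equivalent: only (⇒) holds.

Converse. This fails. Under t = T, p = T, the left side is false but the right side is true.

Forward direction. Assume the antecedent. If t is true, the antecedent cannot hold. If t is false, ~t | p reduces to true regardless of the other variables. Either way ~t | p holds.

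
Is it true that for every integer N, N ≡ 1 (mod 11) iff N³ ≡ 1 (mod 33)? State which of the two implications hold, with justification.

Only the reverse direction holds.

(⇒) This fails: take N = 12. Then 12 ≡ 1 (mod 11), but 12³ = 1728 ≡ 12 (mod 33), not 1.

(⇐) Conversely, the residues r modulo 33 with r³ ≡ 1 (mod 33) are exactly {1}, and each is ≡ 1 (mod 11).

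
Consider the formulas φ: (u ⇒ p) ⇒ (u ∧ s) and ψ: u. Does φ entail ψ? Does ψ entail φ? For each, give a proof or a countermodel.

(⇐) This fails. Under s = F, u = T, p = T, the left side is false but the right side is true.

(⇒) Assume the antecedent. If s is true, the antecedent forces (s = T, u = T, p = F) or (s = T, u = T, p = T), and u holds there. If s is false, the antecedent forces (s = F, u = T, p = F), and u holds there. Either way u holds.

Not equivalent: only (⇒) holds.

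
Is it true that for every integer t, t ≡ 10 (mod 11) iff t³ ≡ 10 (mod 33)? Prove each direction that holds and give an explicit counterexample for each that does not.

(⟸) The residues r modulo 33 with r³ ≡ 10 (mod 33) are exactly {10}, and each is ≡ 10 (mod 11).

(⟹) This fails: take t = 21. Then 21 ≡ 10 (mod 11), but 21³ = 9261 ≡ 21 (mod 33), not 10.

Not equivalent: only (⇐) holds.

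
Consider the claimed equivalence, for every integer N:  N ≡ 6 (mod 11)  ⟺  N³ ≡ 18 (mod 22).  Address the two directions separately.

(→) This fails: take N = 17. Then 17 ≡ 6 (mod 11), but 17³ = 4913 ≡ 7 (mod 22), not 18.

(←) Conversely, the residues r modulo 22 with r³ ≡ 18 (mod 22) are exactly {6}, and each is ≡ 6 (mod 11).

The forward direction fails; the converse holds.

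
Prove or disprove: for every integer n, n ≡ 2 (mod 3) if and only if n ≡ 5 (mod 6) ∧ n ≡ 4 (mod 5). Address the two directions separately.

(⟹) This fails: n = 2 gives 2 ≡ 2 (mod 3) but 2 ≡ 2 (mod 6), so the conjunction on the right does not hold.

(⟸) Conversely, if n ≡ 5 (mod 6) and n ≡ 4 (mod 5), then by the Chinese remainder theorem n ≡ 29 (mod 30). Since 29 ≡ 2 (mod 3) and 3 ∣ 30, we get n ≡ 2 (mod 3).

(⇒) fails; (⇐) holds.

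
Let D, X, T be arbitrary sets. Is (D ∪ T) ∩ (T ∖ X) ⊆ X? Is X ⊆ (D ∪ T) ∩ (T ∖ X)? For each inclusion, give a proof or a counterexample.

(⊆) This inclusion fails. Take D = ∅, X = ∅, T = {1}; then 1 ∈ (D ∪ T) ∩ (T ∖ X) but 1 ∉ X.

(⊇) This inclusion fails. Take D = ∅, X = {1}, T = ∅; then 1 ∈ X but 1 ∉ (D ∪ T) ∩ (T ∖ X).

Neither inclusion holds.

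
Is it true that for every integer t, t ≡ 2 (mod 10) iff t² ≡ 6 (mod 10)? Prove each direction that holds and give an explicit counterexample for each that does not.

Neither implication holds.

(→) This fails: take t = 2. Then 2 ≡ 2 (mod 10), but 2² = 4 ≡ 4 (mod 10), not 6.

(←) This fails: take t = 4. Then 4² = 16 ≡ 6 (mod 10), yet 4 ≡ 4 (mod 10), not 2.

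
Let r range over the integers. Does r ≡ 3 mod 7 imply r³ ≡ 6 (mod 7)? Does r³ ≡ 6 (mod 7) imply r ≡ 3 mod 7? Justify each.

(⇒) holds; (⇐) fails.

(→) Suppose r ≡ 3 mod 7. Write r = 7j + 3. Then (7j + 3)³ = 343j³ + 441j² + 189j + 27 = 7(49j³ + 63j² + 27j + 3) + 6, so r³ ≡ 6 (mod 7).

(←) This fails: take r = 5. Then 5³ = 125 ≡ 6 (mod 7), yet 5 ≡ 5 (mod 7), not 3.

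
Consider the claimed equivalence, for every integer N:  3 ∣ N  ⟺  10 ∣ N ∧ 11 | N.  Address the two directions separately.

Forward direction. This fails: take N = 3. Certainly 3 ∣ 3, but 10 ∤ 3.

Converse. This fails: take N = 110. Both 10 ∣ 110 and 11 ∣ 110, yet 110 is not a multiple of 3 (since 110 = 36·3 + 2), so 3 ∤ 110.

Neither direction holds.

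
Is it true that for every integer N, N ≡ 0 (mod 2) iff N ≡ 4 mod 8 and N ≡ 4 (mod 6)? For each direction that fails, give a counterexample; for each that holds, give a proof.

Only the converse holds.

Forward direction. This fails: N = 0 gives 0 ≡ 0 (mod 2) but 0 ≡ 0 (mod 8), so the conjunction on the right does not hold.

Converse. If N ≡ 4 (mod 8) and N ≡ 4 (mod 6), then by the Chinese remainder theorem N ≡ 4 (mod 24). Since 4 ≡ 0 (mod 2) and 2 ∣ 24, we get N ≡ 0 (mod 2).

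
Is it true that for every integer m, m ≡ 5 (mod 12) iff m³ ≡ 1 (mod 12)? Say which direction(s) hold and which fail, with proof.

(→) This fails: take m = 5. Then 5 ≡ 5 (mod 12), but 5³ = 125 ≡ 5 (mod 12), not 1.

(←) This fails: take m = 1. Then 1³ = 1 ≡ 1 (mod 12), yet 1 ≡ 1 (mod 12), not 5.

Neither implication holds.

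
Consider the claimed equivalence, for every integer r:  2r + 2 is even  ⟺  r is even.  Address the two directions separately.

(⇒) fails; (⇐) holds.

(⟹) This fails: take r = 5. Then 2r + 2 = 12, which is even, yet r = 5 is odd, not even.

(⟸) Suppose r is even. Since 2 is even, 2r is even for every r, so 2r + 2 has the same parity as 2, which is even. Hence 2r + 2 is even.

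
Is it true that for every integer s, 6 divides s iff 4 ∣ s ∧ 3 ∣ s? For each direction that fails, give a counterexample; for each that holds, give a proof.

(→) This fails: take s = 6. Certainly 6 ∣ 6, but 4 ∤ 6.

(←) Suppose 4 ∣ s and 3 ∣ s. Any common multiple of 4 and 3 is a multiple of their lcm; here gcd(4, 3) = 1, so lcm(4, 3) = 4·3 = 12, so 12 ∣ s. Since 6 ∣ 12, it follows that 6 ∣ s.

The forward direction fails; the converse holds.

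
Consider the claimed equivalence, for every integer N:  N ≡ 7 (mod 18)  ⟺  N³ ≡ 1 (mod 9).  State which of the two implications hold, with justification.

Not equivalent: only (⇒) holds.

(⟸) This fails: take N = 1. Then 1³ = 1 ≡ 1 (mod 9), yet 1 ≡ 1 (mod 18), not 7.

(⟹) Suppose N ≡ 7 (mod 18). Then N³ ≡ 7³ = 343 (mod 18), and since 9 ∣ 18, also N³ ≡ 1 (mod 9).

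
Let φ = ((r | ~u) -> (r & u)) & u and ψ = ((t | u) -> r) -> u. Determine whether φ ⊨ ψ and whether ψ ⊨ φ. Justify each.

(→) Assume the antecedent. If r is true, the antecedent forces (r = T, t = F, u = T) or (r = T, t = T, u = T), and ((t | u) -> r) -> u holds there. If r is false, the antecedent forces (r = F, t = F, u = T) or (r = F, t = T, u = T), and ((t | u) -> r) -> u holds there. Either way ((t | u) -> r) -> u holds.

(←) This fails. Under r = F, t = T, u = F, the left side is false but the right side is true.

The forward direction holds; the converse fails.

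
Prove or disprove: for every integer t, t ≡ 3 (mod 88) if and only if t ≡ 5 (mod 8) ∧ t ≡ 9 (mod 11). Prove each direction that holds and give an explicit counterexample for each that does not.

Both directions fail.

(→) This fails: t = 3 gives 3 ≡ 3 (mod 88) but 3 ≡ 3 (mod 8), so the conjunction on the right does not hold.

(←) This fails: t = 53 satisfies both congruences on the right (53 ≡ 5 mod 8 and 53 ≡ 9 mod 11) yet 53 ≡ 53 (mod 88), not 3.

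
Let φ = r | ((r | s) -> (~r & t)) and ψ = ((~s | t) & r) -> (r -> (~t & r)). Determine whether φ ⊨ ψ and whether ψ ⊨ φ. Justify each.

(⇒) fails and (⇐) fails.

(→) This fails. Under s = F, r = T, t = T, the left side is true but the right side is false.

(←) This fails. Under s = T, r = F, t = F, the left side is false but the right side is true.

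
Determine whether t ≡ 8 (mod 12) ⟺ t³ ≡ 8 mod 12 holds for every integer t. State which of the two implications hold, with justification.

Not equivalent: only (⇒) holds.

(⇐) This fails: take t = 2. Then 2³ = 8 ≡ 8 (mod 12), yet 2 ≡ 2 (mod 12), not 8.

(⇒) Suppose t ≡ 8 (mod 12). Write t = 12j + 8. Then (12j + 8)³ = 1728j³ + 3456j² + 2304j + 512 = 12(144j³ + 288j² + 192j + 42) + 8, so t³ ≡ 8 (mod 12).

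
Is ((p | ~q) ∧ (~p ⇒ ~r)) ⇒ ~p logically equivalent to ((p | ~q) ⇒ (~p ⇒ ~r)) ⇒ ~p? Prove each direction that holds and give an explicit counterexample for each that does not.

Both directions hold.

(⇒) Assume the antecedent. If p is true, the antecedent cannot hold. If p is false, ((p | ~q) ⇒ (~p ⇒ ~r)) ⇒ ~p reduces to true regardless of the other variables. Either way ((p | ~q) ⇒ (~p ⇒ ~r)) ⇒ ~p holds.

(⇐) Assume the antecedent. If p is true, the antecedent cannot hold. If p is false, ((p | ~q) ∧ (~p ⇒ ~r)) ⇒ ~p reduces to true regardless of the other variables. Either way ((p | ~q) ∧ (~p ⇒ ~r)) ⇒ ~p holds.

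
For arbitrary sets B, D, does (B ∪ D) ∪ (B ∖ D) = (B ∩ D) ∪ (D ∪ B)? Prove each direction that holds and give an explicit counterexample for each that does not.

(⊇) Let x ∈ (B ∩ D) ∪ (D ∪ B). Then either x ∈ B and x ∉ D; or x ∈ D and x ∉ B; or x ∈ B ∩ D. In each case x ∈ (B ∪ D) ∪ (B ∖ D), so (B ∩ D) ∪ (D ∪ B) ⊆ (B ∪ D) ∪ (B ∖ D).

(⊆) Let x ∈ (B ∪ D) ∪ (B ∖ D). Then either x ∈ B and x ∉ D; or x ∈ D and x ∉ B; or x ∈ B ∩ D. In each case x ∈ (B ∩ D) ∪ (D ∪ B), so (B ∪ D) ∪ (B ∖ D) ⊆ (B ∩ D) ∪ (D ∪ B).

Both inclusions hold; the sets are equal.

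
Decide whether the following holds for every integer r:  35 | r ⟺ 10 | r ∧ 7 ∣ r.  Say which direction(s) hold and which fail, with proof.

[⇒] This fails: take r = 35. Certainly 35 ∣ 35, but 10 ∤ 35.

[⇐] Suppose 10 ∣ r and 7 ∣ r. Any common multiple of 10 and 7 is a multiple of their lcm; here gcd(10, 7) = 1, so lcm(10, 7) = 10·7 = 70, so 70 ∣ r. Since 35 ∣ 70, it follows that 35 ∣ r.

Only the reverse direction holds.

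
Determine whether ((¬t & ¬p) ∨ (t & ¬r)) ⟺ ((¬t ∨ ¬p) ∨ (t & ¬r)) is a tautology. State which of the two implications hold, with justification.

Not equivalent: only (⇒) holds.

Converse. This fails. Under r = F, p = T, t = F, the left side is false but the right side is true.

Forward direction. Assume the antecedent. If r is true, the antecedent forces (r = T, p = F, t = F), and (¬t ∨ ¬p) ∨ (t & ¬r) holds there. If r is false, (¬t ∨ ¬p) ∨ (t & ¬r) reduces to true regardless of the other variables. Either way (¬t ∨ ¬p) ∨ (t & ¬r) holds.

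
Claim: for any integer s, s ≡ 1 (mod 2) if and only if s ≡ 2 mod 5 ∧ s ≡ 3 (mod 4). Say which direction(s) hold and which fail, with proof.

Not equivalent: only (⇐) holds.

[⇐] If s ≡ 2 (mod 5) and s ≡ 3 (mod 4), then by the Chinese remainder theorem s ≡ 7 (mod 20). Since 7 ≡ 1 (mod 2) and 2 ∣ 20, we get s ≡ 1 (mod 2).

[⇒] This fails: s = 1 gives 1 ≡ 1 (mod 2) but 1 ≡ 1 (mod 5), so the conjunction on the right does not hold.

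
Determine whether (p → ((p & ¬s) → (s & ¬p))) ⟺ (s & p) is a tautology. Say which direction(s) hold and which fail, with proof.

Forward direction. This fails. Under p = F, s = F, the left side is true but the right side is false.

Converse. Assume the antecedent. If p is true, the antecedent forces (p = T, s = T), and p → ((p & ¬s) → (s & ¬p)) holds there. If p is false, the antecedent cannot hold. Either way p → ((p & ¬s) → (s & ¬p)) holds.

Not equivalent: only (⇐) holds.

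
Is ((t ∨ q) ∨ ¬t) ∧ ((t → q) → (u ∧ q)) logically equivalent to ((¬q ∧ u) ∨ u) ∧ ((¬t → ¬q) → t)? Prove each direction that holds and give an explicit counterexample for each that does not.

(⇒) This fails. Under u = F, t = T, q = F, the left side is true but the right side is false.

(⇐) Assume the antecedent. If t is true, the antecedent forces (u = T, t = T, q = F) or (u = T, t = T, q = T), and the consequent holds there. If t is false, the antecedent forces (u = T, t = F, q = T), and the consequent holds there. Either way the consequent holds.

Only the converse holds.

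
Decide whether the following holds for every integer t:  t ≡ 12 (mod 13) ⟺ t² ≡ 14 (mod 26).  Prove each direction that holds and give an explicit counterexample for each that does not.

Neither implication holds.

Forward direction. This fails: take t = 25. Then 25 ≡ 12 (mod 13), but 25² = 625 ≡ 1 (mod 26), not 14.

Converse. This fails: take t = 14. Then 14² = 196 ≡ 14 (mod 26), yet 14 ≡ 1 (mod 13), not 12.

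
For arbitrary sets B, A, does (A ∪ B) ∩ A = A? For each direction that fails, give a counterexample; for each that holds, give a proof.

Forward inclusion. Let x ∈ (A ∪ B) ∩ A. Then either x ∈ A and x ∉ B; or x ∈ B ∩ A. In each case x ∈ A, so (A ∪ B) ∩ A ⊆ A.

Reverse inclusion. Let x ∈ A. Then either x ∈ A and x ∉ B; or x ∈ B ∩ A. In each case x ∈ (A ∪ B) ∩ A, so A ⊆ (A ∪ B) ∩ A.

Both inclusions hold.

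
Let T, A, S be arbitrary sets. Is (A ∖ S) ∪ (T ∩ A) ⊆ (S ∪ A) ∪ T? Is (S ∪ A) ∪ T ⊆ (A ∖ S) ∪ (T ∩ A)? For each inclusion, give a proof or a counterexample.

Forward inclusion. Let x ∈ (A ∖ S) ∪ (T ∩ A). Then either x ∈ A and x ∉ T, S; or x ∈ T ∩ A and x ∉ S; or x ∈ T ∩ A ∩ S. In each case x ∈ (S ∪ A) ∪ T, so (A ∖ S) ∪ (T ∩ A) ⊆ (S ∪ A) ∪ T.

Reverse inclusion. This inclusion fails. Take T = {1}, A = ∅, S = ∅; then 1 ∈ (S ∪ A) ∪ T but 1 ∉ (A ∖ S) ∪ (T ∩ A).

The sets are not equal: only the forward inclusion holds.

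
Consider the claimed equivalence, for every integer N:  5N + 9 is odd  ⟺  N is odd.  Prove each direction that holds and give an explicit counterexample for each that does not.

Neither implication holds.

(⟹) This fails: N = 6 gives 5N + 9 = 39, which is odd, but 6 is even, not odd.

(⟸) This also fails: N = 5 is odd, but 5N + 9 = 34 is even, not odd.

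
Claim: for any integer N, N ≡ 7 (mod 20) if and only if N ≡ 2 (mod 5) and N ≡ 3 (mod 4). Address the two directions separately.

The biconditional holds.

(←) If N ≡ 2 (mod 5) and N ≡ 3 (mod 4), then by the Chinese remainder theorem N ≡ 7 (mod 20). This is exactly N ≡ 7 (mod 20).

(→) Suppose N ≡ 7 (mod 20); write N = 20j + 7. Since 5 ∣ 20, reducing mod 5 gives N ≡ 7 ≡ 2 (mod 5); since 4 ∣ 20, reducing mod 4 gives N ≡ 7 ≡ 3 (mod 4).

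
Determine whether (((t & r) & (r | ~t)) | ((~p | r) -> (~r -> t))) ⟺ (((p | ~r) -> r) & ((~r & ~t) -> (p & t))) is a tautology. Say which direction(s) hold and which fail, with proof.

Not equivalent: only (⇐) holds.

(⟹) This fails. Under r = F, p = T, t = F, the left side is true but the right side is false.

(⟸) Assume the antecedent. If r is true, the consequent reduces to true regardless of the other variables. If r is false, the antecedent cannot hold. Either way the consequent holds.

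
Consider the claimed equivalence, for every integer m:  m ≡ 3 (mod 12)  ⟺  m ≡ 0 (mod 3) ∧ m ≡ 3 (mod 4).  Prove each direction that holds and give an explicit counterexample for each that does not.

Both implications hold.

(⇐) If m ≡ 0 (mod 3) and m ≡ 3 (mod 4), then by the Chinese remainder theorem m ≡ 3 (mod 12). This is exactly m ≡ 3 (mod 12).

(⇒) Suppose m ≡ 3 (mod 12); write m = 12j + 3. Since 3 ∣ 12, reducing mod 3 gives m ≡ 3 ≡ 0 (mod 3); since 4 ∣ 12, reducing mod 4 gives m ≡ 3 (mod 4).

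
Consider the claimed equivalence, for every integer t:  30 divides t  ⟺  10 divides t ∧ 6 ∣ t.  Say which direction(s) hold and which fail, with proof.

The biconditional holds.

(⇒) If 30 ∣ t, write t = 30q. Since 30 = 3·10, t = 10·(3q), so 10 ∣ t; and since 30 = 5·6, t = 6·(5q), so 6 ∣ t.

(⇐) Suppose 10 ∣ t and 6 ∣ t. Any common multiple of 10 and 6 is a multiple of their lcm; here lcm(10, 6) = 10·6/gcd(10, 6) = 60/2 = 30, so 30 ∣ t.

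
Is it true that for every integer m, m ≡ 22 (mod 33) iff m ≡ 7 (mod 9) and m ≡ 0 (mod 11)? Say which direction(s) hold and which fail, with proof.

Not equivalent: only (⇐) holds.

Forward direction. This fails: m = 22 gives 22 ≡ 22 (mod 33) but 22 ≡ 4 (mod 9), so the conjunction on the right does not hold.

Converse. If m ≡ 7 (mod 9) and m ≡ 0 (mod 11), then by the Chinese remainder theorem m ≡ 88 (mod 99). Since 88 ≡ 22 (mod 33) and 33 ∣ 99, we get m ≡ 22 (mod 33).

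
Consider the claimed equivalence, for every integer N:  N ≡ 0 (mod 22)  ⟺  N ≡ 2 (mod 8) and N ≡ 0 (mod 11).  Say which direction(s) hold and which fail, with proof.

(⇒) fails; (⇐) holds.

(→) This fails: N = 0 gives 0 ≡ 0 (mod 22) but 0 ≡ 0 (mod 8), so the conjunction on the right does not hold.

(←) Conversely, if N ≡ 2 (mod 8) and N ≡ 0 (mod 11), then by the Chinese remainder theorem N ≡ 66 (mod 88). Since 66 ≡ 0 (mod 22) and 22 ∣ 88, we get N ≡ 0 (mod 22).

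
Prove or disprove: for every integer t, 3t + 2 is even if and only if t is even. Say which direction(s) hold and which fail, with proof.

(⟹) Suppose 3t + 2 is even. Since 3 is odd, 3t and t have the same parity, so 3t + 2 ≡ t + 2 (mod 2). As 2 is even, 3t + 2 is even exactly when t is even. Thus t is even.

(⟸) Conversely, suppose t is even; write t = 2j. Then 3t + 2 = 3·(2j) + 2 = 2·3j + 2, which is even.

Both implications hold.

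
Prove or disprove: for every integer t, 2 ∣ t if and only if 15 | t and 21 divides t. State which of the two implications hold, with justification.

(⇒) fails and (⇐) fails.

Forward direction. This fails: take t = 2. Certainly 2 ∣ 2, but 15 ∤ 2.

Converse. This fails: take t = 105. Both 15 ∣ 105 and 21 ∣ 105, yet 105 is not a multiple of 2 (since 105 = 52·2 + 1), so 2 ∤ 105.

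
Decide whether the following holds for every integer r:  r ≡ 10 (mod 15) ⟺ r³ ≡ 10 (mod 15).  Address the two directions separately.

[⇒] Suppose r ≡ 10 (mod 15). Write r = 15j + 10. Then (15j + 10)³ = 3375j³ + 6750j² + 4500j + 1000 = 15(225j³ + 450j² + 300j + 66) + 10, so r³ ≡ 10 (mod 15).

[⇐] Conversely, suppose r³ ≡ 10 (mod 15). The only residue r in {0, …, 14} with r³ ≡ 10 (mod 15) is r = 10, so r ≡ 10 (mod 15).

Both directions hold; the statement is true.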